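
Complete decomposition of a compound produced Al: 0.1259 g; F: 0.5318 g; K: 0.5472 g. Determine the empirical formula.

AlF6K3

Moles — Al: 0.1259 / 26.98 = 0.004666 mol; F: 0.5318 / 19.00 = 0.02799 mol; K: 0.5472 / 39.10 = 0.01399 mol
Divide by the smallest (0.004666 mol Al): Al 1.000, F 5.998, K 2.999
≈ 1:6:3 → AlF6K3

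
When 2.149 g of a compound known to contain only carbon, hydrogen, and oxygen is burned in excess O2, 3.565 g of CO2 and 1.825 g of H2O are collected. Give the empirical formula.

mol C = 3.565 / 44.01 = 0.08100; mass C = 0.08100 × 12.01 = 0.9729 g
mol H = 2 × (1.825 / 18.02) = 0.2026; mass H = 0.2026 × 1.008 = 0.2042 g
mass O = 2.149 − (1.177) = 0.9720 g → mol O = 0.06075
Divide by the smallest (0.06075 mol O): C 1.333, H 3.334, O 1.000
Scaling by 3: C 4.00, H 10.00, O 3.00 → C4H10O3

C4H10O3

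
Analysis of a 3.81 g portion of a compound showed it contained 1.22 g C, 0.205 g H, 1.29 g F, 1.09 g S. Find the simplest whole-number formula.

Moles — C: 1.22 / 12.01 = 0.1016 mol; H: 0.205 / 1.008 = 0.2034 mol; F: 1.29 / 19.00 = 0.06789 mol; S: 1.09 / 32.07 = 0.03399 mol
Smallest is S at 0.03399 mol; normalising gives C 2.989, H 5.984, F 1.998, S 1.000
Ratio ≈ 3:6:2:1, so the empirical formula is C3H6F2S

C3H6F2S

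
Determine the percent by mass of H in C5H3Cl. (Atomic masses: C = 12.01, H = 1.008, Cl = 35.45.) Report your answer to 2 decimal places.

3.07%

Molar mass = 5(12.01) + 3(1.008) + 1(35.45) = 98.524 g/mol
Mass of H per mole = 3 × 1.008 = 3.024 g
% H = 3.024 / 98.524 × 100 = 3.07%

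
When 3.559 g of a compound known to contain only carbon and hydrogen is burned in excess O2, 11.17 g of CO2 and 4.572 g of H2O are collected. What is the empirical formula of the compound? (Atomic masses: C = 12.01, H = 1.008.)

CH2

mol C = 11.17 / 44.01 = 0.2538; mass C = 0.2538 × 12.01 = 3.048 g
mol H = 2 × (4.572 / 18.02) = 0.5074; mass H = 0.5074 × 1.008 = 0.5115 g
Smallest is C at 0.2538 mol; normalising gives C 1.000, H 1.999
≈ 1:2 → CH2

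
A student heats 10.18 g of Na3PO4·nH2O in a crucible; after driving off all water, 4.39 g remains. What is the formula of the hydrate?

Na3PO4·12H2O

Mass of water lost = 10.18 − 4.39 = 5.79 g → 5.79 / 18.02 = 0.3213 mol H2O
Molar mass of Na3PO4 = 163.94 g/mol → mol Na3PO4 = 4.39 / 163.94 = 0.02678
n = 0.3213 / 0.02678 = 12.00 ≈ 12 → Na3PO4·12H2O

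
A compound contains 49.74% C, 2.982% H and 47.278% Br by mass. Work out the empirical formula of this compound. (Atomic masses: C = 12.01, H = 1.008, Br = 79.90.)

C7H5Br

Assume 100 g: 49.74 g C, 2.982 g H, 47.278 g Br.
n(C) = 49.74/12.01 = 4.142, n(H) = 2.982/1.008 = 2.958, n(Br) = 47.278/79.90 = 0.5917
Ratios (÷ 0.5917): C 6.999, H 5.000, Br 1.000
Ratio ≈ 7:5:1, so the empirical formula is C7H5Br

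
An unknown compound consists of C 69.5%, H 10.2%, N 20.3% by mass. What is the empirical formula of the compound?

Assume 100 g: 69.5 g C, 10.2 g H, 20.3 g N.
n(C) = 69.5/12.01 = 5.787, n(H) = 10.2/1.008 = 10.12, n(N) = 20.3/14.01 = 1.449
Ratios (÷ 1.449): C 3.994, H 6.984, N 1.000
Ratio ≈ 4:7:1, so the empirical formula is C4H7N

C4H7N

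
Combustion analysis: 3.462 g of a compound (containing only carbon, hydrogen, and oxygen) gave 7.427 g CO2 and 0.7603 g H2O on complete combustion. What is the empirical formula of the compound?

mol C = 7.427 / 44.01 = 0.1688; mass C = 0.1688 × 12.01 = 2.027 g
mol H = 2 × (0.7603 / 18.02) = 0.08438; mass H = 0.08438 × 1.008 = 0.08506 g
mass O = 3.462 − (2.112) = 1.350 g → mol O = 0.08439
Divide by the smallest (0.08438 mol H): C 2.000, H 1.000, O 1.000
≈ 2:1:1 → C2HO

C2HO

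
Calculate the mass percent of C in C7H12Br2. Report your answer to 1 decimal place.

Molar mass = 7(12.01) + 12(1.008) + 2(79.90) = 255.966 g/mol
Mass of C per mole = 7 × 12.01 = 84.070 g
% C = 84.070 / 255.966 × 100 = 32.8%

32.8%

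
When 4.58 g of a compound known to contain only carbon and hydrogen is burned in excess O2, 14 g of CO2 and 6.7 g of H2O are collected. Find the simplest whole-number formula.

C3H7

mol C = 14 / 44.01 = 0.3181; mass C = 0.3181 × 12.01 = 3.820 g
mol H = 2 × (6.7 / 18.02) = 0.7436; mass H = 0.7436 × 1.008 = 0.7496 g
Ratios (÷ 0.3181): C 1.000, H 2.338
Multiply by 3: C 3.00, H 7.01 → C3H7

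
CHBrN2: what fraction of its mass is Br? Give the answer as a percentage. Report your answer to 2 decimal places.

66.07%

Molar mass = 1(12.01) + 1(1.008) + 1(79.90) + 2(14.01) = 120.938 g/mol
Mass of Br per mole = 1 × 79.90 = 79.900 g
% Br = 79.900 / 120.938 × 100 = 66.07%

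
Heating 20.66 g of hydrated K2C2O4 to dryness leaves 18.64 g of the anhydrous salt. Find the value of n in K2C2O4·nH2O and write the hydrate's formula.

K2C2O4·H2O

Mass of water lost = 20.66 − 18.64 = 2.02 g → 2.02 / 18.02 = 0.1121 mol H2O
Molar mass of K2C2O4 = 166.22 g/mol → mol K2C2O4 = 18.64 / 166.22 = 0.1121
n = 0.1121 / 0.1121 = 1.00 ≈ 1 → K2C2O4·H2O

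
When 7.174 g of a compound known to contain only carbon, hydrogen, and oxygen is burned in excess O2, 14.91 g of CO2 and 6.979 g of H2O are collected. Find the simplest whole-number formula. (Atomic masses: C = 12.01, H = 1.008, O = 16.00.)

C7H16O3

mol C = 14.91 / 44.01 = 0.3388; mass C = 0.3388 × 12.01 = 4.069 g
mol H = 2 × (6.979 / 18.02) = 0.7746; mass H = 0.7746 × 1.008 = 0.7808 g
mass O = 7.174 − (4.850) = 2.324 g → mol O = 0.1453
Smallest is O at 0.1453 mol; normalising gives C 2.332, H 5.332, O 1.000
Multiply by 3: C 7.00, H 16.00, O 3.00 → C7H16O3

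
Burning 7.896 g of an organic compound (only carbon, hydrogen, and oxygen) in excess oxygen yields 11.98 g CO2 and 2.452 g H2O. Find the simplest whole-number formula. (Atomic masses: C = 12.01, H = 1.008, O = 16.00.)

CHO

mol C = 11.98 / 44.01 = 0.2722; mass C = 0.2722 × 12.01 = 3.269 g
mol H = 2 × (2.452 / 18.02) = 0.2721; mass H = 0.2721 × 1.008 = 0.2743 g
mass O = 7.896 − (3.544) = 4.352 g → mol O = 0.2720
Smallest is O at 0.272 mol; normalising gives C 1.001, H 1.000, O 1.000
→ CHO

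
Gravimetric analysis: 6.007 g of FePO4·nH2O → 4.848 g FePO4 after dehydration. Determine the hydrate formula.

FePO4·2H2O

Mass of water lost = 6.007 − 4.848 = 1.159 g → 1.159 / 18.02 = 0.06432 mol H2O
Molar mass of FePO4 = 150.82 g/mol → mol FePO4 = 4.848 / 150.82 = 0.03214
n = 0.06432 / 0.03214 = 2.00 ≈ 2 → FePO4·2H2O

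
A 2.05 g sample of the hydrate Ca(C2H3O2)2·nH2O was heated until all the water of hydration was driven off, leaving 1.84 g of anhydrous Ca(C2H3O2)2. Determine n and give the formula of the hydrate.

Ca(C2H3O2)2·H2O

Mass of water lost = 2.05 − 1.84 = 0.21 g → 0.21 / 18.02 = 0.01165 mol H2O
Molar mass of Ca(C2H3O2)2 = 158.17 g/mol → mol Ca(C2H3O2)2 = 1.84 / 158.17 = 0.01163
n = 0.01165 / 0.01163 = 1.00 ≈ 1 → Ca(C2H3O2)2·H2O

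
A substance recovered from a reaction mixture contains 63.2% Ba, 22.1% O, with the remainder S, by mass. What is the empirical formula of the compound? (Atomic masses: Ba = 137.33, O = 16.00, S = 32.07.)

BaO3S

Assume 100 g: 63.2 g Ba, 22.1 g O, 14.7 g S.
n(Ba) = 63.2/137.33 = 0.4602, n(O) = 22.1/16.00 = 1.381, n(S) = 14.7/32.07 = 0.4584
Smallest is S at 0.4584 mol; normalising gives Ba 1.004, O 3.013, S 1.000
≈ 1:3:1 → BaO3S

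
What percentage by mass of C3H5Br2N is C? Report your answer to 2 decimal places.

Molar mass = 3(12.01) + 5(1.008) + 2(79.90) + 1(14.01) = 214.880 g/mol
Mass of C per mole = 3 × 12.01 = 36.030 g
% C = 36.030 / 214.880 × 100 = 16.77%

16.77%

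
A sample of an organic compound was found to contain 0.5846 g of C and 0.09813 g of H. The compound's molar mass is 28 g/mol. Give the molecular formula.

n(C) = 0.5846/12.01 = 0.04868, n(H) = 0.09813/1.008 = 0.09735
Ratios (÷ 0.04868): C 1.000, H 2.000
≈ 1:2 → CH2
Empirical-formula mass = 14.03 g/mol
n = 28 / 14.03 = 2.00 ≈ 2
Molecular formula = (CH2)×2 = C2H4

C2H4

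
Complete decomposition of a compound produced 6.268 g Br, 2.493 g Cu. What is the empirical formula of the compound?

n(Br) = 6.268/79.90 = 0.07845, n(Cu) = 2.493/63.55 = 0.03923
Ratios (÷ 0.03923): Br 2.000, Cu 1.000
→ Br2Cu

Br2Cu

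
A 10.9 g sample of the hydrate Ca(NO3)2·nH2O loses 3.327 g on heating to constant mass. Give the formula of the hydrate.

Ca(NO3)2·4H2O

Mass of anhydrous Ca(NO3)2 = 10.9 − 3.327 = 7.573 g
mol H2O = 3.327 / 18.02 = 0.1846
Molar mass of Ca(NO3)2 = 164.10 g/mol → mol Ca(NO3)2 = 7.573 / 164.10 = 0.04615
n = 0.1846 / 0.04615 = 4.00 ≈ 4 → Ca(NO3)2·4H2O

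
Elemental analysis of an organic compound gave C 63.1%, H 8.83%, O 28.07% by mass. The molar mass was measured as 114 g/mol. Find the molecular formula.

Assume 100 g: 63.1 g C, 8.83 g H, 28.07 g O.
n(C) = 63.1/12.01 = 5.254, n(H) = 8.83/1.008 = 8.76, n(O) = 28.07/16.00 = 1.754
Ratios (÷ 1.754): C 2.995, H 4.993, O 1.000
≈ 3:5:1 → C3H5O
Empirical-formula mass = 57.07 g/mol
n = 114 / 57.07 = 2.00 ≈ 2
Molecular formula = (C3H5O)×2 = C6H10O2

C6H10O2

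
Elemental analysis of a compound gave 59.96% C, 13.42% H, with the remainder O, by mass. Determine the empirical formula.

C3H8O

Assume 100 g: 59.96 g C, 13.42 g H, 26.62 g O.
n(C) = 59.96/12.01 = 4.993, n(H) = 13.42/1.008 = 13.31, n(O) = 26.62/16.00 = 1.664
Divide by the smallest (1.664 mol O): C 3.001, H 8.002, O 1.000
Ratio ≈ 3:8:1, so the empirical formula is C3H8O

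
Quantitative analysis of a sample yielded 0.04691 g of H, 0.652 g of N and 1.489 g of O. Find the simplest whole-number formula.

H: 0.04691 g ÷ 1.008 g/mol = 0.04654 mol
N: 0.652 g ÷ 14.01 g/mol = 0.04654 mol
O: 1.489 g ÷ 16.00 g/mol = 0.09306 mol
Divide by the smallest (0.04654 mol H): H 1.000, N 1.000, O 2.000
→ HNO2

HNO2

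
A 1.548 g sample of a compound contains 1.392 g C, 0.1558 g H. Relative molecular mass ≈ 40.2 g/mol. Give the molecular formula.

C3H4

C: 1.392 g ÷ 12.01 g/mol = 0.1159 mol
H: 0.1558 g ÷ 1.008 g/mol = 0.1546 mol
Smallest is C at 0.1159 mol; normalising gives C 1.000, H 1.334
Scaling by 3: C 3.00, H 4.00 → C3H4
Empirical-formula mass = 40.06 g/mol
n = 40.2 / 40.06 = 1.00 ≈ 1
Molecular formula = empirical formula = C3H4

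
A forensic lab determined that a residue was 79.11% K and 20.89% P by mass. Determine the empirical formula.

K3P

Assume 100 g: 79.11 g K, 20.89 g P.
n(K) = 79.11/39.10 = 2.023, n(P) = 20.89/30.97 = 0.6745
Ratios (÷ 0.6745): K 3.000, P 1.000
→ K3P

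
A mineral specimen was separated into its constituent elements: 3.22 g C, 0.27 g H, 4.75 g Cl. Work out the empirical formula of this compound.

n(C) = 3.22/12.01 = 0.2681, n(H) = 0.27/1.008 = 0.2679, n(Cl) = 4.75/35.45 = 0.134
Smallest is Cl at 0.134 mol; normalising gives C 2.001, H 1.999, Cl 1.000
Ratio ≈ 2:2:1, so the empirical formula is C2H2Cl

C2H2Cl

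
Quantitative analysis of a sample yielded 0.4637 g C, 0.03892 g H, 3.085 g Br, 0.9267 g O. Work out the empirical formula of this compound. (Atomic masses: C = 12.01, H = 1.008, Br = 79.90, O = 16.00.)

Moles — C: 0.4637 / 12.01 = 0.03861 mol; H: 0.03892 / 1.008 = 0.03861 mol; Br: 3.085 / 79.90 = 0.03861 mol; O: 0.9267 / 16.00 = 0.05792 mol
Smallest is C at 0.03861 mol; normalising gives C 1.000, H 1.000, Br 1.000, O 1.500
×2: C 2.00, H 2.00, Br 2.00, O 3.00 → C2H2Br2O3

C2H2Br2O3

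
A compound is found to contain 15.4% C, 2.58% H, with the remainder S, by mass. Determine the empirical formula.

CH2S2

Assume 100 g: 15.4 g C, 2.58 g H, 82.02 g S.
C: 15.4 g ÷ 12.01 g/mol = 1.282 mol
H: 2.58 g ÷ 1.008 g/mol = 2.56 mol
S: 82.02 g ÷ 32.07 g/mol = 2.558 mol
Divide by the smallest (1.282 mol C): C 1.000, H 1.996, S 1.995
Ratio ≈ 1:2:2, so the empirical formula is CH2S2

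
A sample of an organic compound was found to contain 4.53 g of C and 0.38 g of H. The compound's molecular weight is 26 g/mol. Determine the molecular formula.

n(C) = 4.53/12.01 = 0.3772, n(H) = 0.38/1.008 = 0.377
Smallest is H at 0.377 mol; normalising gives C 1.001, H 1.000
→ CH
Empirical-formula mass = 13.02 g/mol
n = 26 / 13.02 = 2.00 ≈ 2
Molecular formula = (CH)×2 = C2H2

C2H2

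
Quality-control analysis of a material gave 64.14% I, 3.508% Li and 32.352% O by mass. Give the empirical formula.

Assume 100 g: 64.14 g I, 3.508 g Li, 32.352 g O.
n(I) = 64.14/126.90 = 0.5054, n(Li) = 3.508/6.94 = 0.5055, n(O) = 32.352/16.00 = 2.022
Divide by the smallest (0.5054 mol I): I 1.000, Li 1.000, O 4.000
→ ILiO4

ILiO4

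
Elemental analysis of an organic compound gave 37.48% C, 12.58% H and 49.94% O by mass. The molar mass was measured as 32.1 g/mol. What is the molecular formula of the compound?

CH4O

Assume 100 g: 37.48 g C, 12.58 g H, 49.94 g O.
Moles — C: 37.48 / 12.01 = 3.121 mol; H: 12.58 / 1.008 = 12.48 mol; O: 49.94 / 16.00 = 3.121 mol
Divide by the smallest (3.121 mol C): C 1.000, H 3.999, O 1.000
→ CH4O
Empirical-formula mass = 32.04 g/mol
n = 32.1 / 32.04 = 1.00 ≈ 1
Molecular formula = empirical formula = CH4O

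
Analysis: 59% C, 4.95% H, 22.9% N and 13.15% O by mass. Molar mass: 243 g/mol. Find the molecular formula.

Assume 100 g: 59 g C, 4.95 g H, 22.9 g N, 13.15 g O.
n(C) = 59/12.01 = 4.913, n(H) = 4.95/1.008 = 4.911, n(N) = 22.9/14.01 = 1.635, n(O) = 13.15/16.00 = 0.8219
Ratios (÷ 0.8219): C 5.977, H 5.975, N 1.989, O 1.000
Ratio ≈ 6:6:2:1, so the empirical formula is C6H6N2O
Empirical-formula mass = 122.13 g/mol
n = 243 / 122.13 = 1.99 ≈ 2
Molecular formula = (C6H6N2O)×2 = C12H12N4O2

C12H12N4O2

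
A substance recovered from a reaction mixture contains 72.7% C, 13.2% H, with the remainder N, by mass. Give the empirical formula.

C6H13N

Assume 100 g: 72.7 g C, 13.2 g H, 14.1 g N.
Moles — C: 72.7 / 12.01 = 6.053 mol; H: 13.2 / 1.008 = 13.1 mol; N: 14.1 / 14.01 = 1.006 mol
Divide by the smallest (1.006 mol N): C 6.015, H 13.012, N 1.000
→ C6H13N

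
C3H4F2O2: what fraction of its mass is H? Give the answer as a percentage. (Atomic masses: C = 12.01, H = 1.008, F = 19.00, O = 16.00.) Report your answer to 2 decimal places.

Molar mass = 3(12.01) + 4(1.008) + 2(19.00) + 2(16.00) = 110.062 g/mol
Mass of H per mole = 4 × 1.008 = 4.032 g
% H = 4.032 / 110.062 × 100 = 3.66%

3.66%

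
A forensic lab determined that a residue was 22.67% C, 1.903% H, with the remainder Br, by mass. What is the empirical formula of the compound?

Assume 100 g: 22.67 g C, 1.903 g H, 75.427 g Br.
n(C) = 22.67/12.01 = 1.888, n(H) = 1.903/1.008 = 1.888, n(Br) = 75.427/79.90 = 0.944
Ratios (÷ 0.944): C 2.000, H 2.000, Br 1.000
Ratio ≈ 2:2:1, so the empirical formula is C2H2Br

C2H2Br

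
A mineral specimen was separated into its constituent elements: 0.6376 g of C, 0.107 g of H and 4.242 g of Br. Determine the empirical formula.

CH2Br

C: 0.6376 g ÷ 12.01 g/mol = 0.05309 mol
H: 0.107 g ÷ 1.008 g/mol = 0.1062 mol
Br: 4.242 g ÷ 79.90 g/mol = 0.05309 mol
Divide by the smallest (0.05309 mol C): C 1.000, H 1.999, Br 1.000
→ CH2Br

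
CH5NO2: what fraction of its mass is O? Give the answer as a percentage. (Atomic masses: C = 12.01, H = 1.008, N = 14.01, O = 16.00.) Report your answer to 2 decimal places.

50.75%

Molar mass = 1(12.01) + 5(1.008) + 1(14.01) + 2(16.00) = 63.060 g/mol
Mass of O per mole = 2 × 16.00 = 32.000 g
% O = 32.000 / 63.060 × 100 = 50.75%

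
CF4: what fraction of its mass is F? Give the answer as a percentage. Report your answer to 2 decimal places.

Molar mass = 1(12.01) + 4(19.00) = 88.010 g/mol
Mass of F per mole = 4 × 19.00 = 76.000 g
% F = 76.000 / 88.010 × 100 = 86.35%

86.35%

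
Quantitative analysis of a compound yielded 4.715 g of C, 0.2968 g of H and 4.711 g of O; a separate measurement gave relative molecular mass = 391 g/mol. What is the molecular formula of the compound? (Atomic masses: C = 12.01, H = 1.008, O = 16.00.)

C16H12O12

Moles — C: 4.715 / 12.01 = 0.3926 mol; H: 0.2968 / 1.008 = 0.2944 mol; O: 4.711 / 16.00 = 0.2944 mol
Ratios (÷ 0.2944): C 1.333, H 1.000, O 1.000
×3: C 4.00, H 3.00, O 3.00 → C4H3O3
Empirical-formula mass = 99.06 g/mol
n = 391 / 99.06 = 3.95 ≈ 4
Molecular formula = (C4H3O3)×4 = C16H12O12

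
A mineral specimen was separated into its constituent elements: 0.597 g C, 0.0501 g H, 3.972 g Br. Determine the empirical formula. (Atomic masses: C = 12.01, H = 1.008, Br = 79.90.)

CHBr

n(C) = 0.597/12.01 = 0.04971, n(H) = 0.0501/1.008 = 0.0497, n(Br) = 3.972/79.90 = 0.04971
Smallest is H at 0.0497 mol; normalising gives C 1.000, H 1.000, Br 1.000
→ CHBr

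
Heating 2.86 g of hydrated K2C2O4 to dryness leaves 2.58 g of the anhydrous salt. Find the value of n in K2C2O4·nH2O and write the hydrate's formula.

Mass of water lost = 2.86 − 2.58 = 0.28 g → 0.28 / 18.02 = 0.01554 mol H2O
Molar mass of K2C2O4 = 166.22 g/mol → mol K2C2O4 = 2.58 / 166.22 = 0.01552
n = 0.01554 / 0.01552 = 1.00 ≈ 1 → K2C2O4·H2O

K2C2O4·H2O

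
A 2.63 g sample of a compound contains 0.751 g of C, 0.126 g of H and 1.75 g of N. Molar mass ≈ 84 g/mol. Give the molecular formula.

C2H4N4

n(C) = 0.751/12.01 = 0.06253, n(H) = 0.126/1.008 = 0.125, n(N) = 1.75/14.01 = 0.1249
Smallest is C at 0.06253 mol; normalising gives C 1.000, H 1.999, N 1.998
Ratio ≈ 1:2:2, so the empirical formula is CH2N2
Empirical-formula mass = 42.05 g/mol
n = 84 / 42.05 = 2.00 ≈ 2
Molecular formula = (CH2N2)×2 = C2H4N4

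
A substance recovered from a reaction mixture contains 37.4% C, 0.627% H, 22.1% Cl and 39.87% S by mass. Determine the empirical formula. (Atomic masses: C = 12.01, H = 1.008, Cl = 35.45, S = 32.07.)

Assume 100 g: 37.4 g C, 0.627 g H, 22.1 g Cl, 39.87 g S.
C: 37.4 g ÷ 12.01 g/mol = 3.114 mol
H: 0.627 g ÷ 1.008 g/mol = 0.622 mol
Cl: 22.1 g ÷ 35.45 g/mol = 0.6234 mol
S: 39.87 g ÷ 32.07 g/mol = 1.243 mol
Divide by the smallest (0.622 mol H): C 5.006, H 1.000, Cl 1.002, S 1.999
≈ 5:1:1:2 → C5HClS2

C5HClS2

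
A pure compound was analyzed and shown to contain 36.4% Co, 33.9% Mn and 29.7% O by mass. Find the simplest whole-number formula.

Assume 100 g: 36.4 g Co, 33.9 g Mn, 29.7 g O.
Co: 36.4 g ÷ 58.93 g/mol = 0.6177 mol
Mn: 33.9 g ÷ 54.94 g/mol = 0.617 mol
O: 29.7 g ÷ 16.00 g/mol = 1.856 mol
Ratios (÷ 0.617): Co 1.001, Mn 1.000, O 3.008
≈ 1:1:3 → CoMnO3

CoMnO3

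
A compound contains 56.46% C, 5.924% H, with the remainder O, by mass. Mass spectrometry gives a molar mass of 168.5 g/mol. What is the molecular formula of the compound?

Assume 100 g: 56.46 g C, 5.924 g H, 37.616 g O.
C: 56.46 g ÷ 12.01 g/mol = 4.701 mol
H: 5.924 g ÷ 1.008 g/mol = 5.877 mol
O: 37.616 g ÷ 16.00 g/mol = 2.351 mol
Ratios (÷ 2.351): C 2.000, H 2.500, O 1.000
Multiply by 2: C 4.00, H 5.00, O 2.00 → C4H5O2
Empirical-formula mass = 85.08 g/mol
n = 168.5 / 85.08 = 1.98 ≈ 2
Molecular formula = (C4H5O2)×2 = C8H10O4

C8H10O4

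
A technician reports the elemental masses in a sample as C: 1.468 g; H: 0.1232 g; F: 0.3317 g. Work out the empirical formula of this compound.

C7H7F

C: 1.468 g ÷ 12.01 g/mol = 0.1222 mol
H: 0.1232 g ÷ 1.008 g/mol = 0.1222 mol
F: 0.3317 g ÷ 19.00 g/mol = 0.01746 mol
Smallest is F at 0.01746 mol; normalising gives C 7.002, H 7.001, F 1.000
≈ 7:7:1 → C7H7F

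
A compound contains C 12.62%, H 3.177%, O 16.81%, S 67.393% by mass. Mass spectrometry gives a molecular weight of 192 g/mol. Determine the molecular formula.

C2H6O2S4

Assume 100 g: 12.62 g C, 3.177 g H, 16.81 g O, 67.393 g S.
Moles — C: 12.62 / 12.01 = 1.051 mol; H: 3.177 / 1.008 = 3.152 mol; O: 16.81 / 16.00 = 1.051 mol; S: 67.393 / 32.07 = 2.101 mol
Smallest is O at 1.051 mol; normalising gives C 1.000, H 3.000, O 1.000, S 2.000
≈ 1:3:1:2 → CH3OS2
Empirical-formula mass = 95.17 g/mol
n = 192 / 95.17 = 2.02 ≈ 2
Molecular formula = (CH3OS2)×2 = C2H6O2S4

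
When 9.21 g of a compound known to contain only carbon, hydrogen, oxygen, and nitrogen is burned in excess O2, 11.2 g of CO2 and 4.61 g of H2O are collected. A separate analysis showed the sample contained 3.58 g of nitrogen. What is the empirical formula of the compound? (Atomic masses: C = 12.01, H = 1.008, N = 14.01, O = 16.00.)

mol C = 11.2 / 44.01 = 0.2545; mass C = 0.2545 × 12.01 = 3.056 g
mol H = 2 × (4.61 / 18.02) = 0.5117; mass H = 0.5117 × 1.008 = 0.5157 g
mol N = 3.58 / 14.01 = 0.2555
mass O = 9.21 − (7.152) = 2.058 g → mol O = 0.1286
Divide by the smallest (0.1286 mol O): C 1.979, H 3.978, N 1.987, O 1.000
Ratio ≈ 2:4:2:1, so the empirical formula is C2H4N2O

C2H4N2O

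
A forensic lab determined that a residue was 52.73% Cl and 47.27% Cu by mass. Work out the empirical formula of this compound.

Cl2Cu

Assume 100 g: 52.73 g Cl, 47.27 g Cu.
n(Cl) = 52.73/35.45 = 1.487, n(Cu) = 47.27/63.55 = 0.7438
Ratios (÷ 0.7438): Cl 2.000, Cu 1.000
≈ 2:1 → Cl2Cu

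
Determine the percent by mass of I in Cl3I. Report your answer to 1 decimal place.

Molar mass = 3(35.45) + 1(126.90) = 233.250 g/mol
Mass of I per mole = 1 × 126.90 = 126.900 g
% I = 126.900 / 233.250 × 100 = 54.4%

54.4%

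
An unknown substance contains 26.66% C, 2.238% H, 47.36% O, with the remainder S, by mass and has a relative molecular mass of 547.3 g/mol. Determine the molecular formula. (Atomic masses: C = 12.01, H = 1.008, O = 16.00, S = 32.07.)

Assume 100 g: 26.66 g C, 2.238 g H, 47.36 g O, 23.742 g S.
Moles — C: 26.66 / 12.01 = 2.22 mol; H: 2.238 / 1.008 = 2.22 mol; O: 47.36 / 16.00 = 2.96 mol; S: 23.742 / 32.07 = 0.7403 mol
Divide by the smallest (0.7403 mol S): C 2.998, H 2.999, O 3.998, S 1.000
Ratio ≈ 3:3:4:1, so the empirical formula is C3H3O4S
Empirical-formula mass = 135.12 g/mol
n = 547.3 / 135.12 = 4.05 ≈ 4
Molecular formula = (C3H3O4S)×4 = C12H12O16S4

C12H12O16S4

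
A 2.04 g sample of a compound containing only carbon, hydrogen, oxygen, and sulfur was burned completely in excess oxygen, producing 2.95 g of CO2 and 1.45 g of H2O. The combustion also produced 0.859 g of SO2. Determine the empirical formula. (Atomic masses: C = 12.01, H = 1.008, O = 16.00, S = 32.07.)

mol C = 2.95 / 44.01 = 0.06703; mass C = 0.06703 × 12.01 = 0.8050 g
mol H = 2 × (1.45 / 18.02) = 0.1609; mass H = 0.1609 × 1.008 = 0.1622 g
mol S = 0.859 / 64.07 = 0.01341; mass S = 0.4300 g
mass O = 2.04 − (1.397) = 0.6428 g → mol O = 0.04017
Divide by the smallest (0.01341 mol S): C 5.000, H 12.003, O 2.996, S 1.000
→ C5H12O3S

C5H12O3S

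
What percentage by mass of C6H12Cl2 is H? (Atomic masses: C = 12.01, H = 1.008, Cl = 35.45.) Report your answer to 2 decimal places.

Molar mass = 6(12.01) + 12(1.008) + 2(35.45) = 155.056 g/mol
Mass of H per mole = 12 × 1.008 = 12.096 g
% H = 12.096 / 155.056 × 100 = 7.80%

7.80%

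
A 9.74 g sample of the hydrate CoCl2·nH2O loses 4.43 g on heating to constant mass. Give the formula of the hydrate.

CoCl2·6H2O

Mass of anhydrous CoCl2 = 9.74 − 4.43 = 5.31 g
mol H2O = 4.43 / 18.02 = 0.2458
Molar mass of CoCl2 = 129.83 g/mol → mol CoCl2 = 5.31 / 129.83 = 0.0409
n = 0.2458 / 0.0409 = 6.01 ≈ 6 → CoCl2·6H2O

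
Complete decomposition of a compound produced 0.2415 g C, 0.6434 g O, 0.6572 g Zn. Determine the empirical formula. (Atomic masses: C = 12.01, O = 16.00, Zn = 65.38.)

n(C) = 0.2415/12.01 = 0.02011, n(O) = 0.6434/16.00 = 0.04021, n(Zn) = 0.6572/65.38 = 0.01005
Smallest is Zn at 0.01005 mol; normalising gives C 2.000, O 4.000, Zn 1.000
≈ 2:4:1 → C2O4Zn

C2O4Zn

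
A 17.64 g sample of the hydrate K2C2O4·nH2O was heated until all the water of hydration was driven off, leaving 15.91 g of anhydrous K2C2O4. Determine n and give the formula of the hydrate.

K2C2O4·H2O

Mass of water lost = 17.64 − 15.91 = 1.73 g → 1.73 / 18.02 = 0.096 mol H2O
Molar mass of K2C2O4 = 166.22 g/mol → mol K2C2O4 = 15.91 / 166.22 = 0.09572
n = 0.096 / 0.09572 = 1.00 ≈ 1 → K2C2O4·H2O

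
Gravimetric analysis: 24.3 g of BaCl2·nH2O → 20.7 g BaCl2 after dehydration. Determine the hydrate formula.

Mass of water lost = 24.3 − 20.7 = 3.6 g → 3.6 / 18.02 = 0.1998 mol H2O
Molar mass of BaCl2 = 208.23 g/mol → mol BaCl2 = 20.7 / 208.23 = 0.09941
n = 0.1998 / 0.09941 = 2.01 ≈ 2 → BaCl2·2H2O

BaCl2·2H2O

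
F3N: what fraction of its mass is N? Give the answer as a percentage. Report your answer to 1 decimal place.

Molar mass = 3(19.00) + 1(14.01) = 71.010 g/mol
Mass of N per mole = 1 × 14.01 = 14.010 g
% N = 14.010 / 71.010 × 100 = 19.7%

19.7%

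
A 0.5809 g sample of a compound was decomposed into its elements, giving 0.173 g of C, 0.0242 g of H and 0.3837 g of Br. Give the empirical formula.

C3H5Br

C: 0.173 g ÷ 12.01 g/mol = 0.0144 mol
H: 0.0242 g ÷ 1.008 g/mol = 0.02401 mol
Br: 0.3837 g ÷ 79.90 g/mol = 0.004802 mol
Ratios (÷ 0.004802): C 3.000, H 4.999, Br 1.000
≈ 3:5:1 → C3H5Br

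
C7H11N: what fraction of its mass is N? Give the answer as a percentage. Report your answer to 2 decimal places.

12.83%

Molar mass = 7(12.01) + 11(1.008) + 1(14.01) = 109.168 g/mol
Mass of N per mole = 1 × 14.01 = 14.010 g
% N = 14.010 / 109.168 × 100 = 12.83%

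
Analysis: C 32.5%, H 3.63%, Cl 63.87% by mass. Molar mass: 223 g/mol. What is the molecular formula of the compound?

C6H8Cl4

Assume 100 g: 32.5 g C, 3.63 g H, 63.87 g Cl.
Moles — C: 32.5 / 12.01 = 2.706 mol; H: 3.63 / 1.008 = 3.601 mol; Cl: 63.87 / 35.45 = 1.802 mol
Ratios (÷ 1.802): C 1.502, H 1.999, Cl 1.000
Scaling by 2: C 3.00, H 4.00, Cl 2.00 → C3H4Cl2
Empirical-formula mass = 110.96 g/mol
n = 223 / 110.96 = 2.01 ≈ 2
Molecular formula = (C3H4Cl2)×2 = C6H8Cl4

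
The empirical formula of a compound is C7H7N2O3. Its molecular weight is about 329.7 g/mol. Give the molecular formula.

C14H14N4O6

Empirical-formula mass = 167.15 g/mol
n = 329.7 / 167.15 = 1.97 ≈ 2
Molecular formula = (C7H7N2O3)2 = C14H14N4O6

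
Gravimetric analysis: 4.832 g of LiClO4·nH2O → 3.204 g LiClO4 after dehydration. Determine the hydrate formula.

Mass of water lost = 4.832 − 3.204 = 1.628 g → 1.628 / 18.02 = 0.09034 mol H2O
Molar mass of LiClO4 = 106.39 g/mol → mol LiClO4 = 3.204 / 106.39 = 0.03012
n = 0.09034 / 0.03012 = 3.00 ≈ 3 → LiClO4·3H2O

LiClO4·3H2O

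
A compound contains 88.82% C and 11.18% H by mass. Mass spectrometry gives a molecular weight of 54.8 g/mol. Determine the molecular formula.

C4H6

Assume 100 g: 88.82 g C, 11.18 g H.
n(C) = 88.82/12.01 = 7.396, n(H) = 11.18/1.008 = 11.09
Ratios (÷ 7.396): C 1.000, H 1.500
×2: C 2.00, H 3.00 → C2H3
Empirical-formula mass = 27.04 g/mol
n = 54.8 / 27.04 = 2.03 ≈ 2
Molecular formula = (C2H3)×2 = C4H6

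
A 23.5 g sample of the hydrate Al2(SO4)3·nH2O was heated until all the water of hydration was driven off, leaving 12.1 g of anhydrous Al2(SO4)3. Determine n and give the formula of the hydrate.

Al2(SO4)3·18H2O

Mass of water lost = 23.5 − 12.1 = 11.4 g → 11.4 / 18.02 = 0.6326 mol H2O
Molar mass of Al2(SO4)3 = 342.17 g/mol → mol Al2(SO4)3 = 12.1 / 342.17 = 0.03536
n = 0.6326 / 0.03536 = 17.89 ≈ 18 → Al2(SO4)3·18H2O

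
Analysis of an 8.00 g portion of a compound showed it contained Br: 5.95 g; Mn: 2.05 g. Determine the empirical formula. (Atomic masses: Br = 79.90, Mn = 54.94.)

n(Br) = 5.95/79.90 = 0.07447, n(Mn) = 2.05/54.94 = 0.03731
Divide by the smallest (0.03731 mol Mn): Br 1.996, Mn 1.000
≈ 2:1 → Br2Mn

Br2Mn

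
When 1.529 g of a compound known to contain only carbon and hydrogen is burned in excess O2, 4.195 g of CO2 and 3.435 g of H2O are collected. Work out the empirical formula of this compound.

CH4

mol C = 4.195 / 44.01 = 0.09532; mass C = 0.09532 × 12.01 = 1.145 g
mol H = 2 × (3.435 / 18.02) = 0.3812; mass H = 0.3812 × 1.008 = 0.3843 g
Smallest is C at 0.09532 mol; normalising gives C 1.000, H 4.000
Ratio ≈ 1:4, so the empirical formula is CH4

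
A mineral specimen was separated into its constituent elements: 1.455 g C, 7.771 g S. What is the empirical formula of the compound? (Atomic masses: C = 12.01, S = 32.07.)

CS2

C: 1.455 g ÷ 12.01 g/mol = 0.1211 mol
S: 7.771 g ÷ 32.07 g/mol = 0.2423 mol
Ratios (÷ 0.1211): C 1.000, S 2.000
≈ 1:2 → CS2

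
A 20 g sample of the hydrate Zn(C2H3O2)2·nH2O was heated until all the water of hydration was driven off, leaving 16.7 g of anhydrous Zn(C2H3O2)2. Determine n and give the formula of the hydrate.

Zn(C2H3O2)2·2H2O

Mass of water lost = 20 − 16.7 = 3.3 g → 3.3 / 18.02 = 0.1831 mol H2O
Molar mass of Zn(C2H3O2)2 = 183.47 g/mol → mol Zn(C2H3O2)2 = 16.7 / 183.47 = 0.09102
n = 0.1831 / 0.09102 = 2.01 ≈ 2 → Zn(C2H3O2)2·2H2O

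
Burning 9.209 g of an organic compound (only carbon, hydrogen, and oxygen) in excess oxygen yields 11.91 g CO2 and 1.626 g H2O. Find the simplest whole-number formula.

C3H2O4

mol C = 11.91 / 44.01 = 0.2706; mass C = 0.2706 × 12.01 = 3.250 g
mol H = 2 × (1.626 / 18.02) = 0.1805; mass H = 0.1805 × 1.008 = 0.1819 g
mass O = 9.209 − (3.432) = 5.777 g → mol O = 0.3611
Divide by the smallest (0.1805 mol H): C 1.500, H 1.000, O 2.001
Multiply by 2: C 3.00, H 2.00, O 4.00 → C3H2O4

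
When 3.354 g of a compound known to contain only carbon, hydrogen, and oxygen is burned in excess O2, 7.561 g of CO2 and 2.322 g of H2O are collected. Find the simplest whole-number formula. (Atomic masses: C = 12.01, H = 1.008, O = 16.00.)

C8H12O3

mol C = 7.561 / 44.01 = 0.1718; mass C = 0.1718 × 12.01 = 2.063 g
mol H = 2 × (2.322 / 18.02) = 0.2577; mass H = 0.2577 × 1.008 = 0.2598 g
mass O = 3.354 − (2.323) = 1.031 g → mol O = 0.06443
Ratios (÷ 0.06443): C 2.666, H 4.000, O 1.000
Multiply by 3: C 8.00, H 12.00, O 3.00 → C8H12O3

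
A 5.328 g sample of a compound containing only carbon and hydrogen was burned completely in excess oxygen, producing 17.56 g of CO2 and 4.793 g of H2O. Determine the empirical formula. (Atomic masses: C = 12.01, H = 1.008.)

mol C = 17.56 / 44.01 = 0.3990; mass C = 0.3990 × 12.01 = 4.792 g
mol H = 2 × (4.793 / 18.02) = 0.5320; mass H = 0.5320 × 1.008 = 0.5362 g
Divide by the smallest (0.399 mol C): C 1.000, H 1.333
Scaling by 3: C 3.00, H 4.00 → C3H4

C3H4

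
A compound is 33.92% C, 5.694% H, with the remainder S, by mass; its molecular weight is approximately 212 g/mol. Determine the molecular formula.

C6H12S4

Assume 100 g: 33.92 g C, 5.694 g H, 60.386 g S.
Moles — C: 33.92 / 12.01 = 2.824 mol; H: 5.694 / 1.008 = 5.649 mol; S: 60.386 / 32.07 = 1.883 mol
Ratios (÷ 1.883): C 1.500, H 3.000, S 1.000
×2: C 3.00, H 6.00, S 2.00 → C3H6S2
Empirical-formula mass = 106.22 g/mol
n = 212 / 106.22 = 2.00 ≈ 2
Molecular formula = (C3H6S2)×2 = C6H12S4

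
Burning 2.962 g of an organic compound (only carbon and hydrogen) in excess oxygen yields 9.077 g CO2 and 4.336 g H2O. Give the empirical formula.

mol C = 9.077 / 44.01 = 0.2062; mass C = 0.2062 × 12.01 = 2.477 g
mol H = 2 × (4.336 / 18.02) = 0.4812; mass H = 0.4812 × 1.008 = 0.4851 g
Ratios (÷ 0.2062): C 1.000, H 2.333
Scaling by 3: C 3.00, H 7.00 → C3H7

C3H7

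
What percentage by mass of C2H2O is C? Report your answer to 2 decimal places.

Molar mass = 2(12.01) + 2(1.008) + 1(16.00) = 42.036 g/mol
Mass of C per mole = 2 × 12.01 = 24.020 g
% C = 24.020 / 42.036 × 100 = 57.14%

57.14%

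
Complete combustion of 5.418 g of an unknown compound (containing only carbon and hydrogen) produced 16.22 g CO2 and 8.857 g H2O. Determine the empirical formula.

C3H8

mol C = 16.22 / 44.01 = 0.3686; mass C = 0.3686 × 12.01 = 4.426 g
mol H = 2 × (8.857 / 18.02) = 0.9830; mass H = 0.9830 × 1.008 = 0.9909 g
Smallest is C at 0.3686 mol; normalising gives C 1.000, H 2.667
Multiply by 3: C 3.00, H 8.00 → C3H8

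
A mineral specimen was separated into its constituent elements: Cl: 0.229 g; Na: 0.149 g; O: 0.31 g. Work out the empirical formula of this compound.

Moles — Cl: 0.229 / 35.45 = 0.00646 mol; Na: 0.149 / 22.99 = 0.006481 mol; O: 0.31 / 16.00 = 0.01937 mol
Divide by the smallest (0.00646 mol Cl): Cl 1.000, Na 1.003, O 2.999
→ ClNaO3

ClNaO3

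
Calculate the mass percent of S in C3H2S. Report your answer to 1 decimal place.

45.7%

Molar mass = 3(12.01) + 2(1.008) + 1(32.07) = 70.116 g/mol
Mass of S per mole = 1 × 32.07 = 32.070 g
% S = 32.070 / 70.116 × 100 = 45.7%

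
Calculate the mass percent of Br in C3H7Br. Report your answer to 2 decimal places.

Molar mass = 3(12.01) + 7(1.008) + 1(79.90) = 122.986 g/mol
Mass of Br per mole = 1 × 79.90 = 79.900 g
% Br = 79.900 / 122.986 × 100 = 64.97%

64.97%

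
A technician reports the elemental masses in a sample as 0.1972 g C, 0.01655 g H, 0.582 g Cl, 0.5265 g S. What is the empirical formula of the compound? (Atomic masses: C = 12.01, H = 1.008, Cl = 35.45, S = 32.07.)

CHClS

Moles — C: 0.1972 / 12.01 = 0.01642 mol; H: 0.01655 / 1.008 = 0.01642 mol; Cl: 0.582 / 35.45 = 0.01642 mol; S: 0.5265 / 32.07 = 0.01642 mol
Smallest is S at 0.01642 mol; normalising gives C 1.000, H 1.000, Cl 1.000, S 1.000
Ratio ≈ 1:1:1:1, so the empirical formula is CHClS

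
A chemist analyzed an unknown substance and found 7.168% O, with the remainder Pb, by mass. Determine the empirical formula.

OPb

Assume 100 g: 7.168 g O, 92.832 g Pb.
O: 7.168 g ÷ 16.00 g/mol = 0.448 mol
Pb: 92.832 g ÷ 207.2 g/mol = 0.448 mol
Ratios (÷ 0.448): O 1.000, Pb 1.000
Ratio ≈ 1:1, so the empirical formula is OPb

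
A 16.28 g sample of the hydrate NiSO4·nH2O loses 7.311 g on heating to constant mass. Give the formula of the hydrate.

NiSO4·7H2O

Mass of anhydrous NiSO4 = 16.28 − 7.311 = 8.969 g
mol H2O = 7.311 / 18.02 = 0.4057
Molar mass of NiSO4 = 154.76 g/mol → mol NiSO4 = 8.969 / 154.76 = 0.05795
n = 0.4057 / 0.05795 = 7.00 ≈ 7 → NiSO4·7H2O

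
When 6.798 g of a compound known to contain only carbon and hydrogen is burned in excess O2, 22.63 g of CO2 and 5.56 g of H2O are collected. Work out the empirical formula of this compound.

C5H6

mol C = 22.63 / 44.01 = 0.5142; mass C = 0.5142 × 12.01 = 6.176 g
mol H = 2 × (5.56 / 18.02) = 0.6171; mass H = 0.6171 × 1.008 = 0.6220 g
Ratios (÷ 0.5142): C 1.000, H 1.200
Scaling by 5: C 5.00, H 6.00 → C5H6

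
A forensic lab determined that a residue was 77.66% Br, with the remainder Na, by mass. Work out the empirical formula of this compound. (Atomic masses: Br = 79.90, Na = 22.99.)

BrNa

Assume 100 g: 77.66 g Br, 22.34 g Na.
Moles — Br: 77.66 / 79.90 = 0.972 mol; Na: 22.34 / 22.99 = 0.9717 mol
Ratios (÷ 0.9717): Br 1.000, Na 1.000
Ratio ≈ 1:1, so the empirical formula is BrNa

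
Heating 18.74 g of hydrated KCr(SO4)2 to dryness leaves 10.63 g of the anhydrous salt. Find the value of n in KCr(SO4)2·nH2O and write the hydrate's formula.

Mass of water lost = 18.74 − 10.63 = 8.11 g → 8.11 / 18.02 = 0.4501 mol H2O
Molar mass of KCr(SO4)2 = 283.24 g/mol → mol KCr(SO4)2 = 10.63 / 283.24 = 0.03753
n = 0.4501 / 0.03753 = 11.99 ≈ 12 → KCr(SO4)2·12H2O

KCr(SO4)2·12H2O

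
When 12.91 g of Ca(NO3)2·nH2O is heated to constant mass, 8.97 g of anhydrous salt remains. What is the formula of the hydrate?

Ca(NO3)2·4H2O

Mass of water lost = 12.91 − 8.97 = 3.94 g → 3.94 / 18.02 = 0.2186 mol H2O
Molar mass of Ca(NO3)2 = 164.10 g/mol → mol Ca(NO3)2 = 8.97 / 164.10 = 0.05466
n = 0.2186 / 0.05466 = 4.00 ≈ 4 → Ca(NO3)2·4H2O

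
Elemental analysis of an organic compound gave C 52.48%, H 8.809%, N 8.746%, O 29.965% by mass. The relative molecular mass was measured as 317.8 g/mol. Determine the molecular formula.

C14H28N2O6

Assume 100 g: 52.48 g C, 8.809 g H, 8.746 g N, 29.965 g O.
C: 52.48 g ÷ 12.01 g/mol = 4.37 mol
H: 8.809 g ÷ 1.008 g/mol = 8.739 mol
N: 8.746 g ÷ 14.01 g/mol = 0.6243 mol
O: 29.965 g ÷ 16.00 g/mol = 1.873 mol
Ratios (÷ 0.6243): C 7.000, H 13.999, N 1.000, O 3.000
Ratio ≈ 7:14:1:3, so the empirical formula is C7H14NO3
Empirical-formula mass = 160.19 g/mol
n = 317.8 / 160.19 = 1.98 ≈ 2
Molecular formula = (C7H14NO3)×2 = C14H28N2O6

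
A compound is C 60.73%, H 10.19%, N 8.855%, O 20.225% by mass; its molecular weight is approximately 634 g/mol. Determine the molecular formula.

Assume 100 g: 60.73 g C, 10.19 g H, 8.855 g N, 20.225 g O.
n(C) = 60.73/12.01 = 5.057, n(H) = 10.19/1.008 = 10.11, n(N) = 8.855/14.01 = 0.632, n(O) = 20.225/16.00 = 1.264
Ratios (÷ 0.632): C 8.000, H 15.994, N 1.000, O 2.000
→ C8H16NO2
Empirical-formula mass = 158.22 g/mol
n = 634 / 158.22 = 4.01 ≈ 4
Molecular formula = (C8H16NO2)×4 = C32H64N4O8

C32H64N4O8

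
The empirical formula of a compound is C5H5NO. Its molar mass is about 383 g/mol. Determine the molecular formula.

Empirical-formula mass = 95.10 g/mol
n = 383 / 95.10 = 4.03 ≈ 4
Molecular formula = (C5H5NO)4 = C20H20N4O4

C20H20N4O4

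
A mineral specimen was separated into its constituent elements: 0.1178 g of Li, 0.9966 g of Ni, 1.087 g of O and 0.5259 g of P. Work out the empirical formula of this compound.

n(Li) = 0.1178/6.94 = 0.01697, n(Ni) = 0.9966/58.69 = 0.01698, n(O) = 1.087/16.00 = 0.06794, n(P) = 0.5259/30.97 = 0.01698
Divide by the smallest (0.01697 mol Li): Li 1.000, Ni 1.000, O 4.002, P 1.000
Ratio ≈ 1:1:4:1, so the empirical formula is LiNiO4P

LiNiO4P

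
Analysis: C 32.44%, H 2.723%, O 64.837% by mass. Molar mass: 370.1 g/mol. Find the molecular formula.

C10H10O15

Assume 100 g: 32.44 g C, 2.723 g H, 64.837 g O.
C: 32.44 g ÷ 12.01 g/mol = 2.701 mol
H: 2.723 g ÷ 1.008 g/mol = 2.701 mol
O: 64.837 g ÷ 16.00 g/mol = 4.052 mol
Ratios (÷ 2.701): C 1.000, H 1.000, O 1.500
×2: C 2.00, H 2.00, O 3.00 → C2H2O3
Empirical-formula mass = 74.04 g/mol
n = 370.1 / 74.04 = 5.00 ≈ 5
Molecular formula = (C2H2O3)×5 = C10H10O15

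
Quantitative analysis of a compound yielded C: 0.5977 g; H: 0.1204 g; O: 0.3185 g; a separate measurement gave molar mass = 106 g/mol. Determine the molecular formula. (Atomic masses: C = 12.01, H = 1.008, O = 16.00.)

C5H12O2

n(C) = 0.5977/12.01 = 0.04977, n(H) = 0.1204/1.008 = 0.1194, n(O) = 0.3185/16.00 = 0.01991
Smallest is O at 0.01991 mol; normalising gives C 2.500, H 6.000, O 1.000
Multiply by 2: C 5.00, H 12.00, O 2.00 → C5H12O2
Empirical-formula mass = 104.15 g/mol
n = 106 / 104.15 = 1.02 ≈ 1
Molecular formula = empirical formula = C5H12O2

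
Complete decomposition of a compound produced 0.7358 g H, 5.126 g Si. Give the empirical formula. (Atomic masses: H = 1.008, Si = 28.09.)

Moles — H: 0.7358 / 1.008 = 0.73 mol; Si: 5.126 / 28.09 = 0.1825 mol
Smallest is Si at 0.1825 mol; normalising gives H 4.000, Si 1.000
→ H4Si

H4Si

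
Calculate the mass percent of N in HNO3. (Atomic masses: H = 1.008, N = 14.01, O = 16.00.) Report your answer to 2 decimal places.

Molar mass = 1(1.008) + 1(14.01) + 3(16.00) = 63.018 g/mol
Mass of N per mole = 1 × 14.01 = 14.010 g
% N = 14.010 / 63.018 × 100 = 22.23%

22.23%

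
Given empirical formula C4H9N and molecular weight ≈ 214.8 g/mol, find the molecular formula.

C12H27N3

Empirical-formula mass = 71.12 g/mol
n = 214.8 / 71.12 = 3.02 ≈ 3
Molecular formula = (C4H9N)3 = C12H27N3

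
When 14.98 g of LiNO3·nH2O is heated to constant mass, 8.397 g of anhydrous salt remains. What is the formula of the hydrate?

Mass of water lost = 14.98 − 8.397 = 6.583 g → 6.583 / 18.02 = 0.3653 mol H2O
Molar mass of LiNO3 = 68.95 g/mol → mol LiNO3 = 8.397 / 68.95 = 0.1218
n = 0.3653 / 0.1218 = 3.00 ≈ 3 → LiNO3·3H2O

LiNO3·3H2O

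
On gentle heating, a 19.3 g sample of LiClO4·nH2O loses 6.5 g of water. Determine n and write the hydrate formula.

Mass of anhydrous LiClO4 = 19.3 − 6.5 = 12.8 g
mol H2O = 6.5 / 18.02 = 0.3607
Molar mass of LiClO4 = 106.39 g/mol → mol LiClO4 = 12.8 / 106.39 = 0.1203
n = 0.3607 / 0.1203 = 3.00 ≈ 3 → LiClO4·3H2O

LiClO4·3H2O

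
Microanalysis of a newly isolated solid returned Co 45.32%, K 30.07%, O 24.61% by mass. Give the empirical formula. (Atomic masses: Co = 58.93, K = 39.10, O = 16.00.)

Assume 100 g: 45.32 g Co, 30.07 g K, 24.61 g O.
Moles — Co: 45.32 / 58.93 = 0.769 mol; K: 30.07 / 39.10 = 0.7691 mol; O: 24.61 / 16.00 = 1.538 mol
Smallest is Co at 0.769 mol; normalising gives Co 1.000, K 1.000, O 2.000
≈ 1:1:2 → CoKO2

CoKO2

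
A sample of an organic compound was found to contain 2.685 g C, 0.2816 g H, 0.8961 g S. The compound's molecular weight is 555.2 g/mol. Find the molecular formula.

Moles — C: 2.685 / 12.01 = 0.2236 mol; H: 0.2816 / 1.008 = 0.2794 mol; S: 0.8961 / 32.07 = 0.02794 mol
Divide by the smallest (0.02794 mol S): C 8.001, H 9.998, S 1.000
Ratio ≈ 8:10:1, so the empirical formula is C8H10S
Empirical-formula mass = 138.23 g/mol
n = 555.2 / 138.23 = 4.02 ≈ 4
Molecular formula = (C8H10S)×4 = C32H40S4

C32H40S4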